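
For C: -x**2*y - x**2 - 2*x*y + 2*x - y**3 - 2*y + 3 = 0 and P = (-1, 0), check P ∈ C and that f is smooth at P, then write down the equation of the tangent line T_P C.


Tangent line at P: 4*x - y + 4 = 0.

Step 1: f(-1, 0) = 0, so P lies on C.
Step 2: partial derivatives
  f_x(x, y) = -2*x*y - 2*x - 2*y + 2, f_y(x, y) = -x**2 - 2*x - 3*y**2 - 2.
  f_x(P) = 4, f_y(P) = -1 (gradient nonzero, so P is smooth).
Step 3: tangent line at P: 4·(x − -1) + -1·(y − 0) = 0.
Expanding: 4*x - y + 4 = 0.


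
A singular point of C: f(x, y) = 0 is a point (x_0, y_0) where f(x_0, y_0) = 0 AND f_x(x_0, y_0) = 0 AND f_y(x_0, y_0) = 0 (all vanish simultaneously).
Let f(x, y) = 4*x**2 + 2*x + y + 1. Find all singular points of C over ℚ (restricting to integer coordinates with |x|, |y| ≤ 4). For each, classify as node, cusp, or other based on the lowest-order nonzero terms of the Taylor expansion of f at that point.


No singular points in the scanned grid; C is smooth there.

Compute partial derivatives:
  f_x = 8*x + 2.
  f_y = 1.
f_y = 1 is a nonzero constant, so f_y never vanishes: no point (x, y) can satisfy f = f_x = f_y = 0. In particular no (x, y) ∈ {−4, ..., 4}² is singular; the curve is smooth.


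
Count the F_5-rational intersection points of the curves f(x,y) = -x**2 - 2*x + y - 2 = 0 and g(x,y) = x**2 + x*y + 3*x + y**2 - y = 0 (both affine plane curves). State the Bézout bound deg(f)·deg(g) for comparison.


Common zeros: {(2, 0)}; count = 1; Bézout bound = 4.

deg(f) = 2, deg(g) = 2, so Bézout bound = 4.
Scan x ∈ F_5. For each x, list the y ∈ F_5 with f(x, y) ≡ 0 and those with g(x, y) ≡ 0 (mod 5); the common zeros in that column are the intersection.
  x = 0: f ≡ 0 at y ∈ {2}; g ≡ 0 at y ∈ {0, 1}; common: ∅.
  x = 1: f ≡ 0 at y ∈ {0}; g ≡ 0 at y ∈ {1, 4}; common: ∅.
  x = 2: f ≡ 0 at y ∈ {0}; g ≡ 0 at y ∈ {0, 4}; common: {0}.
  x = 3: f ≡ 0 at y ∈ {2}; g ≡ 0 at y ∈ ∅; common: ∅.
  x = 4: f ≡ 0 at y ∈ {1}; g ≡ 0 at y ∈ ∅; common: ∅.
Collecting: common zeros = {(2, 0)}, so the count is 1.
Comparison with the Bézout bound: 1 ≤ 4 = deg(f)·deg(g), as expected for curves with no common component (the affine F_5-count falls short of the bound because intersections may lie at infinity, over extension fields, or carry multiplicity).


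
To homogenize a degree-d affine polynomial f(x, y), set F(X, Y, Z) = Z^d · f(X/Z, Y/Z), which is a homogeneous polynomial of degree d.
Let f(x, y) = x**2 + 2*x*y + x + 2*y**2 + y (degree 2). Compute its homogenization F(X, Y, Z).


F(X, Y, Z) = X**2 + 2*X*Y + X*Z + 2*Y**2 + Y*Z

deg(f) = 2.
Substitute x = X/Z, y = Y/Z into f, then multiply by Z^2.
  monomial 1·x^2·y^0 ↦ 1·X^2·Y^0·Z^0.
  monomial 2·x^1·y^1 ↦ 2·X^1·Y^1·Z^0.
  monomial 1·x^1·y^0 ↦ 1·X^1·Y^0·Z^1.
  monomial 2·x^0·y^2 ↦ 2·X^0·Y^2·Z^0.
  monomial 1·x^0·y^1 ↦ 1·X^0·Y^1·Z^1.
Collecting: F(X, Y, Z) = X**2 + 2*X*Y + X*Z + 2*Y**2 + Y*Z.


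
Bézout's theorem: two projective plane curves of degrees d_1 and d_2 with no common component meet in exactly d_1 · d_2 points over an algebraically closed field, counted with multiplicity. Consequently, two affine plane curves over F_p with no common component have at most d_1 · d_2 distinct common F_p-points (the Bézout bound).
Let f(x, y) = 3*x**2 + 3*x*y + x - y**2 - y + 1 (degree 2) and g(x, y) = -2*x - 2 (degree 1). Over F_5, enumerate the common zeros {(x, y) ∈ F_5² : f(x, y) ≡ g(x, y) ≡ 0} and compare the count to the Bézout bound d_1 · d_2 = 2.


Common zeros: ∅; count = 0; Bézout bound = 2.

deg(f) = 2, deg(g) = 1, so Bézout bound = 2.
Scan x ∈ F_5. For each x, list the y ∈ F_5 with f(x, y) ≡ 0 and those with g(x, y) ≡ 0 (mod 5); the common zeros in that column are the intersection.
  x = 0: f ≡ 0 at y ∈ {2}; g ≡ 0 at y ∈ ∅; common: ∅.
  x = 1: f ≡ 0 at y ∈ {0, 2}; g ≡ 0 at y ∈ ∅; common: ∅.
  x = 2: f ≡ 0 at y ∈ {0}; g ≡ 0 at y ∈ ∅; common: ∅.
  x = 3: f ≡ 0 at y ∈ ∅; g ≡ 0 at y ∈ ∅; common: ∅.
  x = 4: f ≡ 0 at y ∈ ∅; g ≡ 0 at y ∈ {0, 1, 2, 3, 4}; common: ∅.
Collecting: common zeros = ∅, so the count is 0.
Comparison with the Bézout bound: 0 ≤ 2 = deg(f)·deg(g), as expected for curves with no common component (the affine F_5-count falls short of the bound because intersections may lie at infinity, over extension fields, or carry multiplicity).


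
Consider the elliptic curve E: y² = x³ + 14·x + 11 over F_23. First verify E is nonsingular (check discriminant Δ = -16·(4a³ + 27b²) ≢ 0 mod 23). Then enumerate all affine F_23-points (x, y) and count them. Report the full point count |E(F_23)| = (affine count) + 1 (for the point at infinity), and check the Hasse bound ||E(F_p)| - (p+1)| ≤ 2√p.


Affine points = {(1, 7), (1, 16), (2, 1), (2, 22), (4, 4), (4, 19), (6, 9), (6, 14), (10, 1), (10, 22), (11, 1), (11, 22), (15, 10), (15, 13), (18, 0), (19, 11), (19, 12)}; affine count = 17; |E(F_23)| = 18.

Discriminant check: Δ ∝ 4a³ + 27b² = 4·14³ + 27·11² = 4·2744 + 27·121 ≡ 6 (mod 23). Nonzero ⇒ E is nonsingular.
For each x ∈ F_23, compute rhs = x³ + 14·x + 11 mod 23, then count y ∈ F_23 with y² ≡ rhs.
  x = 0: rhs = 11, matching y values: none (0 points).
  x = 1: rhs = 3, matching y values: 7, 16 (2 points).
  x = 2: rhs = 1, matching y values: 1, 22 (2 points).
  x = 3: rhs = 11, matching y values: none (0 points).
  x = 4: rhs = 16, matching y values: 4, 19 (2 points).
  x = 5: rhs = 22, matching y values: none (0 points).
  x = 6: rhs = 12, matching y values: 9, 14 (2 points).
  x = 7: rhs = 15, matching y values: none (0 points).
  x = 8: rhs = 14, matching y values: none (0 points).
  x = 9: rhs = 15, matching y values: none (0 points).
  x = 10: rhs = 1, matching y values: 1, 22 (2 points).
  x = 11: rhs = 1, matching y values: 1, 22 (2 points).
  x = 12: rhs = 21, matching y values: none (0 points).
  x = 13: rhs = 21, matching y values: none (0 points).
  x = 14: rhs = 7, matching y values: none (0 points).
  x = 15: rhs = 8, matching y values: 10, 13 (2 points).
  x = 16: rhs = 7, matching y values: none (0 points).
  x = 17: rhs = 10, matching y values: none (0 points).
  x = 18: rhs = 0, matching y values: 0 (1 points).
  x = 19: rhs = 6, matching y values: 11, 12 (2 points).
  x = 20: rhs = 11, matching y values: none (0 points).
  x = 21: rhs = 21, matching y values: none (0 points).
  x = 22: rhs = 19, matching y values: none (0 points).
Total affine count: 17.
Full point count |E(F_23)| = 17 + 1 = 18.
Hasse bound: |18 − (23+1)| = |-6| = 6 ≤ 2√23 ≈ 9.5917 ✓.


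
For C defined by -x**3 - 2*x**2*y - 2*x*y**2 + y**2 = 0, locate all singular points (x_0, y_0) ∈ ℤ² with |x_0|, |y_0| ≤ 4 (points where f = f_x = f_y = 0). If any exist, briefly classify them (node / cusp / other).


Singular points: {(0, 0)}; classification: cusp.

Compute partial derivatives:
  f_x = -3*x**2 - 4*x*y - 2*y**2.
  f_y = -2*x**2 - 4*x*y + 2*y.
Scan x_0 ∈ {−4, ..., 4}. For each x_0, f_y(x_0, y) is a polynomial in y; find its integer roots y ∈ {−4, ..., 4}, then test f_x and f at those candidates.
  x = -4: f_y(-4, y) = 18*y - 32; no integer root y with |y| ≤ 4.
  x = -3: f_y(-3, y) = 14*y - 18; no integer root y with |y| ≤ 4.
  x = -2: f_y(-2, y) = 10*y - 8; no integer root y with |y| ≤ 4.
  x = -1: f_y(-1, y) = 6*y - 2; no integer root y with |y| ≤ 4.
  x = 0: f_y(0, y) = 2*y; vanishes at y ∈ {0}. (0, 0): f_x = 0, f = 0 — SINGULAR.
  x = 1: f_y(1, y) = -2*y - 2; vanishes at y ∈ {-1}. (1, -1): f_x = -1 ≠ 0.
  x = 2: f_y(2, y) = -6*y - 8; no integer root y with |y| ≤ 4.
  x = 3: f_y(3, y) = -10*y - 18; no integer root y with |y| ≤ 4.
  x = 4: f_y(4, y) = -14*y - 32; no integer root y with |y| ≤ 4.
Only singular point on the grid: (0, 0).
Classify: substitute x = 0 + u, y = 0 + v and expand: f = -u**3 - 2*u**2*v - 2*u*v**2 + v**2.
No constant or linear terms (consistent with a singular point). Quadratic part: v**2. Cubic part: -u**3 - 2*u**2*v - 2*u*v**2.
The quadratic part v**2 is a perfect square, so there is a single (double) tangent line v = 0, i.e. y = 0. Restricting the cubic part to that line (v = 0) leaves -u**3 ≠ 0, so f is not divisible by v and the branch is v² ≈ u**3 to lowest order — this is a cusp.
Classification: cusp.


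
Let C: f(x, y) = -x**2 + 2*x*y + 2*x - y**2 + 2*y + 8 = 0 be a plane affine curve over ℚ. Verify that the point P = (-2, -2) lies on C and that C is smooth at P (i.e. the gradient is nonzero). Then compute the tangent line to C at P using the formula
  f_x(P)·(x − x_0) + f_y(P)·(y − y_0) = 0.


Tangent line at P: 2*x + 2*y + 8 = 0.

Step 1: f(-2, -2) = 0, so P lies on C.
Step 2: partial derivatives
  f_x(x, y) = -2*x + 2*y + 2, f_y(x, y) = 2*x - 2*y + 2.
  f_x(P) = 2, f_y(P) = 2 (gradient nonzero, so P is smooth).
Step 3: tangent line at P: 2·(x − -2) + 2·(y − -2) = 0.
Expanding: 2*x + 2*y + 8 = 0.


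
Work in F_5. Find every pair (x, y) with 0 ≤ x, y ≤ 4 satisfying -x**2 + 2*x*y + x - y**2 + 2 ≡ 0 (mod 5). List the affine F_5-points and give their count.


Affine F_5-points: {(2, 0), (2, 4), (3, 3), (4, 0), (4, 3)}; count = 5.

For each of the 25 pairs (x, y) ∈ F_5², evaluate f(x, y) mod 5. Record the zeros.
  x = 0: [0↦2, 1↦1, 2↦3, 3↦3, 4↦1]  zeros at y ∈ ∅
  x = 1: [0↦2, 1↦3, 2↦2, 3↦4, 4↦4]  zeros at y ∈ ∅
  x = 2: [0↦0, 1↦3, 2↦4, 3↦3, 4↦0]  zeros at y ∈ {0, 4}
  x = 3: [0↦1, 1↦1, 2↦4, 3↦0, 4↦4]  zeros at y ∈ {3}
  x = 4: [0↦0, 1↦2, 2↦2, 3↦0, 4↦1]  zeros at y ∈ {0, 3}
Collecting zeros: affine points = {(2, 0), (2, 4), (3, 3), (4, 0), (4, 3)}.
Total count |C(F_5)_aff| = 5.


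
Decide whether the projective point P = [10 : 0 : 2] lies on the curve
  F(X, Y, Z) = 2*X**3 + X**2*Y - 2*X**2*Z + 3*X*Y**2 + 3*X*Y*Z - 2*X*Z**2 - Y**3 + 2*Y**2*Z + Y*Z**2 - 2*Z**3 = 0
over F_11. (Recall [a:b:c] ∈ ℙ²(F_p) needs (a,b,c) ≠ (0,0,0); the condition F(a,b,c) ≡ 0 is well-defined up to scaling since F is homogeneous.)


F(10,0,2) ≡ 8 (mod 11); P is NOT on the curve.

Evaluate F(10, 0, 2) term-by-term (mod 11).
  2*X**3 ↦ 2·1000·1·1 = 2000
  X**2*Y ↦ 1·100·0·1 = 0
  -2*X**2*Z ↦ -2·100·1·2 = -400
  3*X*Y**2 ↦ 3·10·0·1 = 0
  3*X*Y*Z ↦ 3·10·0·2 = 0
  -2*X*Z**2 ↦ -2·10·1·4 = -80
  -Y**3 ↦ -1·1·0·1 = 0
  2*Y**2*Z ↦ 2·1·0·2 = 0
  Y*Z**2 ↦ 1·1·0·4 = 0
  -2*Z**3 ↦ -2·1·1·8 = -16
Sum: F(10, 0, 2) = (2000) + (0) + (-400) + (0) + (0) + (-80) + (0) + (0) + (0) + (-16) = 1504.
Reducing mod 11: 1504 ≡ 8 (mod 11).
Since F(a, b, c) ≡ 8 ≠ 0 (mod 11), P does NOT lie on the curve.


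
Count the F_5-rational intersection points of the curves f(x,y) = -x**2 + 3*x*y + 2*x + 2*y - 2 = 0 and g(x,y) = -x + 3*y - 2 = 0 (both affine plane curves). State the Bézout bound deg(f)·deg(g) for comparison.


Common zeros: {(3, 0)}; count = 1; Bézout bound = 2.

deg(f) = 2, deg(g) = 1, so Bézout bound = 2.
Scan x ∈ F_5. For each x, list the y ∈ F_5 with f(x, y) ≡ 0 and those with g(x, y) ≡ 0 (mod 5); the common zeros in that column are the intersection.
  x = 0: f ≡ 0 at y ∈ {1}; g ≡ 0 at y ∈ {4}; common: ∅.
  x = 1: f ≡ 0 at y ∈ ∅; g ≡ 0 at y ∈ {1}; common: ∅.
  x = 2: f ≡ 0 at y ∈ {4}; g ≡ 0 at y ∈ {3}; common: ∅.
  x = 3: f ≡ 0 at y ∈ {0}; g ≡ 0 at y ∈ {0}; common: {0}.
  x = 4: f ≡ 0 at y ∈ {0}; g ≡ 0 at y ∈ {2}; common: ∅.
Collecting: common zeros = {(3, 0)}, so the count is 1.
Comparison with the Bézout bound: 1 ≤ 2 = deg(f)·deg(g), as expected for curves with no common component (the affine F_5-count falls short of the bound because intersections may lie at infinity, over extension fields, or carry multiplicity).


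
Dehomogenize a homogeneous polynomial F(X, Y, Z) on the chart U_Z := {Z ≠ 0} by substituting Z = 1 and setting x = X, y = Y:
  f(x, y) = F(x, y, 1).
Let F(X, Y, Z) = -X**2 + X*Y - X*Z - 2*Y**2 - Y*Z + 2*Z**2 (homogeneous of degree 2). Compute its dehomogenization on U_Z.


f(x, y) = -x**2 + x*y - x - 2*y**2 - y + 2

On U_Z we set Z = 1. Each monomial c·X^i·Y^j·Z^k in F becomes c·x^i·y^j·1^k = c·x^i·y^j.
Substituting Z = 1: F(X, Y, 1) = -x**2 + x*y - x - 2*y**2 - y + 2.
Note: deg(f) ≤ deg(F) = 2; strict inequality happens when F is divisible by Z (lost terms).


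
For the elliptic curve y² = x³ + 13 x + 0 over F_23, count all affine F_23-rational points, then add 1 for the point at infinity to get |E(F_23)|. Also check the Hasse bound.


Affine points = {(0, 0), (4, 1), (4, 22), (5, 11), (5, 12), (6, 8), (6, 15), (8, 8), (8, 15), (9, 8), (9, 15), (10, 7), (10, 16), (11, 5), (11, 18), (16, 7), (16, 16), (20, 7), (20, 16), (21, 9), (21, 14), (22, 3), (22, 20)}; affine count = 23; |E(F_23)| = 24.

Discriminant check: Δ ∝ 4a³ + 27b² = 4·13³ + 27·0² = 4·2197 + 27·0 ≡ 2 (mod 23). Nonzero ⇒ E is nonsingular.
For each x ∈ F_23, compute rhs = x³ + 13·x + 0 mod 23, then count y ∈ F_23 with y² ≡ rhs.
  x = 0: rhs = 0, matching y values: 0 (1 points).
  x = 1: rhs = 14, matching y values: none (0 points).
  x = 2: rhs = 11, matching y values: none (0 points).
  x = 3: rhs = 20, matching y values: none (0 points).
  x = 4: rhs = 1, matching y values: 1, 22 (2 points).
  x = 5: rhs = 6, matching y values: 11, 12 (2 points).
  x = 6: rhs = 18, matching y values: 8, 15 (2 points).
  x = 7: rhs = 20, matching y values: none (0 points).
  x = 8: rhs = 18, matching y values: 8, 15 (2 points).
  x = 9: rhs = 18, matching y values: 8, 15 (2 points).
  x = 10: rhs = 3, matching y values: 7, 16 (2 points).
  x = 11: rhs = 2, matching y values: 5, 18 (2 points).
  x = 12: rhs = 21, matching y values: none (0 points).
  x = 13: rhs = 20, matching y values: none (0 points).
  x = 14: rhs = 5, matching y values: none (0 points).
  x = 15: rhs = 5, matching y values: none (0 points).
  x = 16: rhs = 3, matching y values: 7, 16 (2 points).
  x = 17: rhs = 5, matching y values: none (0 points).
  x = 18: rhs = 17, matching y values: none (0 points).
  x = 19: rhs = 22, matching y values: none (0 points).
  x = 20: rhs = 3, matching y values: 7, 16 (2 points).
  x = 21: rhs = 12, matching y values: 9, 14 (2 points).
  x = 22: rhs = 9, matching y values: 3, 20 (2 points).
Total affine count: 23.
Full point count |E(F_23)| = 23 + 1 = 24.
Hasse bound: |24 − (23+1)| = |0| = 0 ≤ 2√23 ≈ 9.5917 ✓.


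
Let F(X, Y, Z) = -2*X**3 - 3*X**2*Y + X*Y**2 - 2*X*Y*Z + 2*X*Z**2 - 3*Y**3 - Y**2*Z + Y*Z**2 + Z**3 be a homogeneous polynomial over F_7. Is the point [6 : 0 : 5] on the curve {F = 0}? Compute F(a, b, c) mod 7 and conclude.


F(6,0,5) ≡ 0 (mod 7); P is on the curve.

Evaluate F(6, 0, 5) term-by-term (mod 7).
  -2*X**3 ↦ -2·216·1·1 = -432
  -3*X**2*Y ↦ -3·36·0·1 = 0
  X*Y**2 ↦ 1·6·0·1 = 0
  -2*X*Y*Z ↦ -2·6·0·5 = 0
  2*X*Z**2 ↦ 2·6·1·25 = 300
  -3*Y**3 ↦ -3·1·0·1 = 0
  -Y**2*Z ↦ -1·1·0·5 = 0
  Y*Z**2 ↦ 1·1·0·25 = 0
  Z**3 ↦ 1·1·1·125 = 125
Sum: F(6, 0, 5) = (-432) + (0) + (0) + (0) + (300) + (0) + (0) + (0) + (125) = -7.
Reducing mod 7: -7 ≡ 0 (mod 7).
Since F(a, b, c) ≡ 0 (mod 7), P lies on the curve.


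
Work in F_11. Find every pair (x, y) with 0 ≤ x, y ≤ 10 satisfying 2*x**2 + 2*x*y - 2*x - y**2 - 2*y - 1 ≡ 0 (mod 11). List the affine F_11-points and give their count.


Affine F_11-points: {(0, 10), (2, 3), (2, 10), (3, 0), (3, 4), (5, 4), (7, 3), (7, 9), (9, 0), (9, 5)}; count = 10.

For each of the 121 pairs (x, y) ∈ F_11², evaluate f(x, y) mod 11. Record the zeros.
  x = 0: [0↦10, 1↦7, 2↦2, 3↦6, 4↦8, 5↦8, 6↦6, 7↦2, 8↦7, 9↦10, 10↦0]  zeros at y ∈ {10}
  x = 1: [0↦10, 1↦9, 2↦6, 3↦1, 4↦5, 5↦7, 6↦7, 7↦5, 8↦1, 9↦6, 10↦9]  zeros at y ∈ ∅
  x = 2: [0↦3, 1↦4, 2↦3, 3↦0, 4↦6, 5↦10, 6↦1, 7↦1, 8↦10, 9↦6, 10↦0]  zeros at y ∈ {3, 10}
  x = 3: [0↦0, 1↦3, 2↦4, 3↦3, 4↦0, 5↦6, 6↦10, 7↦1, 8↦1, 9↦10, 10↦6]  zeros at y ∈ {0, 4}
  x = 4: [0↦1, 1↦6, 2↦9, 3↦10, 4↦9, 5↦6, 6↦1, 7↦5, 8↦7, 9↦7, 10↦5]  zeros at y ∈ ∅
  x = 5: [0↦6, 1↦2, 2↦7, 3↦10, 4↦0, 5↦10, 6↦7, 7↦2, 8↦6, 9↦8, 10↦8]  zeros at y ∈ {4}
  x = 6: [0↦4, 1↦2, 2↦9, 3↦3, 4↦6, 5↦7, 6↦6, 7↦3, 8↦9, 9↦2, 10↦4]  zeros at y ∈ ∅
  x = 7: [0↦6, 1↦6, 2↦4, 3↦0, 4↦5, 5↦8, 6↦9, 7↦8, 8↦5, 9↦0, 10↦4]  zeros at y ∈ {3, 9}
  x = 8: [0↦1, 1↦3, 2↦3, 3↦1, 4↦8, 5↦2, 6↦5, 7↦6, 8↦5, 9↦2, 10↦8]  zeros at y ∈ ∅
  x = 9: [0↦0, 1↦4, 2↦6, 3↦6, 4↦4, 5↦0, 6↦5, 7↦8, 8↦9, 9↦8, 10↦5]  zeros at y ∈ {0, 5}
  x = 10: [0↦3, 1↦9, 2↦2, 3↦4, 4↦4, 5↦2, 6↦9, 7↦3, 8↦6, 9↦7, 10↦6]  zeros at y ∈ ∅
Collecting zeros: affine points = {(0, 10), (2, 3), (2, 10), (3, 0), (3, 4), (5, 4), (7, 3), (7, 9), (9, 0), (9, 5)}.
Total count |C(F_11)_aff| = 10.


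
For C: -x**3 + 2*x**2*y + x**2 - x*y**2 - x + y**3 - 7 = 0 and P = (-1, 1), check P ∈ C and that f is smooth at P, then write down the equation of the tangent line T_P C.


Tangent line at P: -11*x + 7*y - 18 = 0.

Step 1: f(-1, 1) = 0, so P lies on C.
Step 2: partial derivatives
  f_x(x, y) = -3*x**2 + 4*x*y + 2*x - y**2 - 1, f_y(x, y) = 2*x**2 - 2*x*y + 3*y**2.
  f_x(P) = -11, f_y(P) = 7 (gradient nonzero, so P is smooth).
Step 3: tangent line at P: -11·(x − -1) + 7·(y − 1) = 0.
Expanding: -11*x + 7*y - 18 = 0.


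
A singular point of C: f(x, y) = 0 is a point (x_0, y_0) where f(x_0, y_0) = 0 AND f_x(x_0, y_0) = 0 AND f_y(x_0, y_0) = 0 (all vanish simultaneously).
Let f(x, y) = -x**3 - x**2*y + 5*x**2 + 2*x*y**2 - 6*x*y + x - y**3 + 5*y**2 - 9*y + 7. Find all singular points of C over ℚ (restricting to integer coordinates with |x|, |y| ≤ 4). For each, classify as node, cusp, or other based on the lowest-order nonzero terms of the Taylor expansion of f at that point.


Singular points: {(1, 2)}; classification: cusp.

Compute partial derivatives:
  f_x = -3*x**2 - 2*x*y + 10*x + 2*y**2 - 6*y + 1.
  f_y = -x**2 + 4*x*y - 6*x - 3*y**2 + 10*y - 9.
Scan x_0 ∈ {−4, ..., 4}. For each x_0, f_y(x_0, y) is a polynomial in y; find its integer roots y ∈ {−4, ..., 4}, then test f_x and f at those candidates.
  x = -4: f_y(-4, y) = -3*y**2 - 6*y - 1; no integer root y with |y| ≤ 4.
  x = -3: f_y(-3, y) = -3*y**2 - 2*y; vanishes at y ∈ {0}. (-3, 0): f_x = -56 ≠ 0.
  x = -2: f_y(-2, y) = -3*y**2 + 2*y - 1; no integer root y with |y| ≤ 4.
  x = -1: f_y(-1, y) = -3*y**2 + 6*y - 4; no integer root y with |y| ≤ 4.
  x = 0: f_y(0, y) = -3*y**2 + 10*y - 9; no integer root y with |y| ≤ 4.
  x = 1: f_y(1, y) = -3*y**2 + 14*y - 16; vanishes at y ∈ {2}. (1, 2): f_x = 0, f = 0 — SINGULAR.
  x = 2: f_y(2, y) = -3*y**2 + 18*y - 25; no integer root y with |y| ≤ 4.
  x = 3: f_y(3, y) = -3*y**2 + 22*y - 36; no integer root y with |y| ≤ 4.
  x = 4: f_y(4, y) = -3*y**2 + 26*y - 49; no integer root y with |y| ≤ 4.
Only singular point on the grid: (1, 2).
Classify: substitute x = 1 + u, y = 2 + v and expand: f = -u**3 - u**2*v + 2*u*v**2 - v**3 + v**2.
No constant or linear terms (consistent with a singular point). Quadratic part: v**2. Cubic part: -u**3 - u**2*v + 2*u*v**2 - v**3.
The quadratic part v**2 is a perfect square, so there is a single (double) tangent line v = 0, i.e. y = 2. Restricting the cubic part to that line (v = 0) leaves -u**3 ≠ 0, so f is not divisible by v and the branch is v² ≈ u**3 to lowest order — this is a cusp.
Classification: cusp.


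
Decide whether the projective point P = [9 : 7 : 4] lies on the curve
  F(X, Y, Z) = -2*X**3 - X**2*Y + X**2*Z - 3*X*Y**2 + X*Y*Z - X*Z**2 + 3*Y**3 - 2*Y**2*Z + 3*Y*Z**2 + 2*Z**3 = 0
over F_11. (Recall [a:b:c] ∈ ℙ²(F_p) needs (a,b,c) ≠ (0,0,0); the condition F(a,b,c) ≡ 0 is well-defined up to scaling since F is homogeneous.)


F(9,7,4) ≡ 0 (mod 11); P is on the curve.

Evaluate F(9, 7, 4) term-by-term (mod 11).
  -2*X**3 ↦ -2·729·1·1 = -1458
  -X**2*Y ↦ -1·81·7·1 = -567
  X**2*Z ↦ 1·81·1·4 = 324
  -3*X*Y**2 ↦ -3·9·49·1 = -1323
  X*Y*Z ↦ 1·9·7·4 = 252
  -X*Z**2 ↦ -1·9·1·16 = -144
  3*Y**3 ↦ 3·1·343·1 = 1029
  -2*Y**2*Z ↦ -2·1·49·4 = -392
  3*Y*Z**2 ↦ 3·1·7·16 = 336
  2*Z**3 ↦ 2·1·1·64 = 128
Sum: F(9, 7, 4) = (-1458) + (-567) + (324) + (-1323) + (252) + (-144) + (1029) + (-392) + (336) + (128) = -1815.
Reducing mod 11: -1815 ≡ 0 (mod 11).
Since F(a, b, c) ≡ 0 (mod 11), P lies on the curve.


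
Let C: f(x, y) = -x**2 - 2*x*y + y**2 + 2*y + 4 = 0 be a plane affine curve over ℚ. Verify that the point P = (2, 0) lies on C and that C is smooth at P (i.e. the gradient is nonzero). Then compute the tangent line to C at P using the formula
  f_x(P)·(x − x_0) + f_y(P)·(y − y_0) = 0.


Tangent line at P: -4*x - 2*y + 8 = 0.

Step 1: f(2, 0) = 0, so P lies on C.
Step 2: partial derivatives
  f_x(x, y) = -2*x - 2*y, f_y(x, y) = -2*x + 2*y + 2.
  f_x(P) = -4, f_y(P) = -2 (gradient nonzero, so P is smooth).
Step 3: tangent line at P: -4·(x − 2) + -2·(y − 0) = 0.
Expanding: -4*x - 2*y + 8 = 0.


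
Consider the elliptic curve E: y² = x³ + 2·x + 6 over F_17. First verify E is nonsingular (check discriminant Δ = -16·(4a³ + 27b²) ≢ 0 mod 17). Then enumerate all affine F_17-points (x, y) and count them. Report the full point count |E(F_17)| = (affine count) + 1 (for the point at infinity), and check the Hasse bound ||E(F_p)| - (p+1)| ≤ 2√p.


Affine points = {(1, 3), (1, 14), (2, 1), (2, 16), (6, 8), (6, 9), (11, 4), (11, 13), (13, 6), (13, 11)}; affine count = 10; |E(F_17)| = 11.

Discriminant check: Δ ∝ 4a³ + 27b² = 4·2³ + 27·6² = 4·8 + 27·36 ≡ 1 (mod 17). Nonzero ⇒ E is nonsingular.
For each x ∈ F_17, compute rhs = x³ + 2·x + 6 mod 17, then count y ∈ F_17 with y² ≡ rhs.
  x = 0: rhs = 6, matching y values: none (0 points).
  x = 1: rhs = 9, matching y values: 3, 14 (2 points).
  x = 2: rhs = 1, matching y values: 1, 16 (2 points).
  x = 3: rhs = 5, matching y values: none (0 points).
  x = 4: rhs = 10, matching y values: none (0 points).
  x = 5: rhs = 5, matching y values: none (0 points).
  x = 6: rhs = 13, matching y values: 8, 9 (2 points).
  x = 7: rhs = 6, matching y values: none (0 points).
  x = 8: rhs = 7, matching y values: none (0 points).
  x = 9: rhs = 5, matching y values: none (0 points).
  x = 10: rhs = 6, matching y values: none (0 points).
  x = 11: rhs = 16, matching y values: 4, 13 (2 points).
  x = 12: rhs = 7, matching y values: none (0 points).
  x = 13: rhs = 2, matching y values: 6, 11 (2 points).
  x = 14: rhs = 7, matching y values: none (0 points).
  x = 15: rhs = 11, matching y values: none (0 points).
  x = 16: rhs = 3, matching y values: none (0 points).
Total affine count: 10.
Full point count |E(F_17)| = 10 + 1 = 11.
Hasse bound: |11 − (17+1)| = |-7| = 7 ≤ 2√17 ≈ 8.2462 ✓.


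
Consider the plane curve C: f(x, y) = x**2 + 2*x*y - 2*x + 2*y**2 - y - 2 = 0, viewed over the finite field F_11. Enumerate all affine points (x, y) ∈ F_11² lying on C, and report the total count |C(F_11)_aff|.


Affine F_11-points: {(1, 1), (1, 4), (2, 6), (2, 9), (4, 4), (4, 9), (6, 0), (7, 0), (7, 10), (8, 10), (10, 1), (10, 6)}; count = 12.

For each of the 121 pairs (x, y) ∈ F_11², evaluate f(x, y) mod 11. Record the zeros.
  x = 0: [0↦9, 1↦10, 2↦4, 3↦2, 4↦4, 5↦10, 6↦9, 7↦1, 8↦8, 9↦8, 10↦1]  zeros at y ∈ ∅
  x = 1: [0↦8, 1↦0, 2↦7, 3↦7, 4↦0, 5↦8, 6↦9, 7↦3, 8↦1, 9↦3, 10↦9]  zeros at y ∈ {1, 4}
  x = 2: [0↦9, 1↦3, 2↦1, 3↦3, 4↦9, 5↦8, 6↦0, 7↦7, 8↦7, 9↦0, 10↦8]  zeros at y ∈ {6, 9}
  x = 3: [0↦1, 1↦8, 2↦8, 3↦1, 4↦9, 5↦10, 6↦4, 7↦2, 8↦4, 9↦10, 10↦9]  zeros at y ∈ ∅
  x = 4: [0↦6, 1↦4, 2↦6, 3↦1, 4↦0, 5↦3, 6↦10, 7↦10, 8↦3, 9↦0, 10↦1]  zeros at y ∈ {4, 9}
  x = 5: [0↦2, 1↦2, 2↦6, 3↦3, 4↦4, 5↦9, 6↦7, 7↦9, 8↦4, 9↦3, 10↦6]  zeros at y ∈ ∅
  x = 6: [0↦0, 1↦2, 2↦8, 3↦7, 4↦10, 5↦6, 6↦6, 7↦10, 8↦7, 9↦8, 10↦2]  zeros at y ∈ {0}
  x = 7: [0↦0, 1↦4, 2↦1, 3↦2, 4↦7, 5↦5, 6↦7, 7↦2, 8↦1, 9↦4, 10↦0]  zeros at y ∈ {0, 10}
  x = 8: [0↦2, 1↦8, 2↦7, 3↦10, 4↦6, 5↦6, 6↦10, 7↦7, 8↦8, 9↦2, 10↦0]  zeros at y ∈ {10}
  x = 9: [0↦6, 1↦3, 2↦4, 3↦9, 4↦7, 5↦9, 6↦4, 7↦3, 8↦6, 9↦2, 10↦2]  zeros at y ∈ ∅
  x = 10: [0↦1, 1↦0, 2↦3, 3↦10, 4↦10, 5↦3, 6↦0, 7↦1, 8↦6, 9↦4, 10↦6]  zeros at y ∈ {1, 6}
Collecting zeros: affine points = {(1, 1), (1, 4), (2, 6), (2, 9), (4, 4), (4, 9), (6, 0), (7, 0), (7, 10), (8, 10), (10, 1), (10, 6)}.
Total count |C(F_11)_aff| = 12.


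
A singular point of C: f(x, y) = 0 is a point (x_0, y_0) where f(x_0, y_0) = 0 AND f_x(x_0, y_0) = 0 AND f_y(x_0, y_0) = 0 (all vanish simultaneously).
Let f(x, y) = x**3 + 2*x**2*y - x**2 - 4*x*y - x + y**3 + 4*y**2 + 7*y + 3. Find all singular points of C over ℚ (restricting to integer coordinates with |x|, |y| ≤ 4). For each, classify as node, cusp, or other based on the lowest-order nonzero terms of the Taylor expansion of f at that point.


Singular points: {(1, -1)}; classification: cusp.

Compute partial derivatives:
  f_x = 3*x**2 + 4*x*y - 2*x - 4*y - 1.
  f_y = 2*x**2 - 4*x + 3*y**2 + 8*y + 7.
Scan x_0 ∈ {−4, ..., 4}. For each x_0, f_y(x_0, y) is a polynomial in y; find its integer roots y ∈ {−4, ..., 4}, then test f_x and f at those candidates.
  x = -4: f_y(-4, y) = 3*y**2 + 8*y + 55; no integer root y with |y| ≤ 4.
  x = -3: f_y(-3, y) = 3*y**2 + 8*y + 37; no integer root y with |y| ≤ 4.
  x = -2: f_y(-2, y) = 3*y**2 + 8*y + 23; no integer root y with |y| ≤ 4.
  x = -1: f_y(-1, y) = 3*y**2 + 8*y + 13; no integer root y with |y| ≤ 4.
  x = 0: f_y(0, y) = 3*y**2 + 8*y + 7; no integer root y with |y| ≤ 4.
  x = 1: f_y(1, y) = 3*y**2 + 8*y + 5; vanishes at y ∈ {-1}. (1, -1): f_x = 0, f = 0 — SINGULAR.
  x = 2: f_y(2, y) = 3*y**2 + 8*y + 7; no integer root y with |y| ≤ 4.
  x = 3: f_y(3, y) = 3*y**2 + 8*y + 13; no integer root y with |y| ≤ 4.
  x = 4: f_y(4, y) = 3*y**2 + 8*y + 23; no integer root y with |y| ≤ 4.
Only singular point on the grid: (1, -1).
Classify: substitute x = 1 + u, y = -1 + v and expand: f = u**3 + 2*u**2*v + v**3 + v**2.
No constant or linear terms (consistent with a singular point). Quadratic part: v**2. Cubic part: u**3 + 2*u**2*v + v**3.
The quadratic part v**2 is a perfect square, so there is a single (double) tangent line v = 0, i.e. y = -1. Restricting the cubic part to that line (v = 0) leaves u**3 ≠ 0, so f is not divisible by v and the branch is v² ≈ -u**3 to lowest order — this is a cusp.
Classification: cusp.


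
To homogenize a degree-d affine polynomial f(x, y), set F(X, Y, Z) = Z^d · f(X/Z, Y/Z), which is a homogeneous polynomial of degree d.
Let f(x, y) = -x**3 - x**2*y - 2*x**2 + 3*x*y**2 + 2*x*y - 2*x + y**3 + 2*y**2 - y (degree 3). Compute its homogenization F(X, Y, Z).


F(X, Y, Z) = -X**3 - X**2*Y - 2*X**2*Z + 3*X*Y**2 + 2*X*Y*Z - 2*X*Z**2 + Y**3 + 2*Y**2*Z - Y*Z**2

deg(f) = 3.
Substitute x = X/Z, y = Y/Z into f, then multiply by Z^3.
  monomial -1·x^3·y^0 ↦ -1·X^3·Y^0·Z^0.
  monomial -1·x^2·y^1 ↦ -1·X^2·Y^1·Z^0.
  monomial -2·x^2·y^0 ↦ -2·X^2·Y^0·Z^1.
  monomial 3·x^1·y^2 ↦ 3·X^1·Y^2·Z^0.
  monomial 2·x^1·y^1 ↦ 2·X^1·Y^1·Z^1.
  monomial -2·x^1·y^0 ↦ -2·X^1·Y^0·Z^2.
  monomial 1·x^0·y^3 ↦ 1·X^0·Y^3·Z^0.
  monomial 2·x^0·y^2 ↦ 2·X^0·Y^2·Z^1.
  monomial -1·x^0·y^1 ↦ -1·X^0·Y^1·Z^2.
Collecting: F(X, Y, Z) = -X**3 - X**2*Y - 2*X**2*Z + 3*X*Y**2 + 2*X*Y*Z - 2*X*Z**2 + Y**3 + 2*Y**2*Z - Y*Z**2.


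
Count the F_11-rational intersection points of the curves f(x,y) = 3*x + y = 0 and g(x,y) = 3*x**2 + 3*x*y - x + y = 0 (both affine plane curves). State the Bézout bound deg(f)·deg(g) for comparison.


Common zeros: {(0, 0), (3, 2)}; count = 2; Bézout bound = 2.

deg(f) = 1, deg(g) = 2, so Bézout bound = 2.
Scan x ∈ F_11. For each x, list the y ∈ F_11 with f(x, y) ≡ 0 and those with g(x, y) ≡ 0 (mod 11); the common zeros in that column are the intersection.
  x = 0: f ≡ 0 at y ∈ {0}; g ≡ 0 at y ∈ {0}; common: {0}.
  x = 1: f ≡ 0 at y ∈ {8}; g ≡ 0 at y ∈ {5}; common: ∅.
  x = 2: f ≡ 0 at y ∈ {5}; g ≡ 0 at y ∈ {8}; common: ∅.
  x = 3: f ≡ 0 at y ∈ {2}; g ≡ 0 at y ∈ {2}; common: {2}.
  x = 4: f ≡ 0 at y ∈ {10}; g ≡ 0 at y ∈ {0}; common: ∅.
  x = 5: f ≡ 0 at y ∈ {7}; g ≡ 0 at y ∈ {8}; common: ∅.
  x = 6: f ≡ 0 at y ∈ {4}; g ≡ 0 at y ∈ {1}; common: ∅.
  x = 7: f ≡ 0 at y ∈ {1}; g ≡ 0 at y ∈ ∅; common: ∅.
  x = 8: f ≡ 0 at y ∈ {9}; g ≡ 0 at y ∈ {1}; common: ∅.
  x = 9: f ≡ 0 at y ∈ {6}; g ≡ 0 at y ∈ {5}; common: ∅.
  x = 10: f ≡ 0 at y ∈ {3}; g ≡ 0 at y ∈ {2}; common: ∅.
Collecting: common zeros = {(0, 0), (3, 2)}, so the count is 2.
Comparison with the Bézout bound: 2 ≤ 2 = deg(f)·deg(g), as expected for curves with no common component (the bound is attained).


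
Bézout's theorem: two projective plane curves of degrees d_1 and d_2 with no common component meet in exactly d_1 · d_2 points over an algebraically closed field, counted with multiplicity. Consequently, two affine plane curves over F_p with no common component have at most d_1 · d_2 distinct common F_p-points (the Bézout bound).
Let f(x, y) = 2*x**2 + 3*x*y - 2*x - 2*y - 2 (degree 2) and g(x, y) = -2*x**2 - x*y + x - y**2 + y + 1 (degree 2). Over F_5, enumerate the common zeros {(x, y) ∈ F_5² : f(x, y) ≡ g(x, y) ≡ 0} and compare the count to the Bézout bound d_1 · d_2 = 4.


Common zeros: ∅; count = 0; Bézout bound = 4.

deg(f) = 2, deg(g) = 2, so Bézout bound = 4.
Scan x ∈ F_5. For each x, list the y ∈ F_5 with f(x, y) ≡ 0 and those with g(x, y) ≡ 0 (mod 5); the common zeros in that column are the intersection.
  x = 0: f ≡ 0 at y ∈ {4}; g ≡ 0 at y ∈ {3}; common: ∅.
  x = 1: f ≡ 0 at y ∈ {2}; g ≡ 0 at y ∈ {0}; common: ∅.
  x = 2: f ≡ 0 at y ∈ {2}; g ≡ 0 at y ∈ {0, 4}; common: ∅.
  x = 3: f ≡ 0 at y ∈ {0}; g ≡ 0 at y ∈ ∅; common: ∅.
  x = 4: f ≡ 0 at y ∈ ∅; g ≡ 0 at y ∈ {3, 4}; common: ∅.
Collecting: common zeros = ∅, so the count is 0.
Comparison with the Bézout bound: 0 ≤ 4 = deg(f)·deg(g), as expected for curves with no common component (the affine F_5-count falls short of the bound because intersections may lie at infinity, over extension fields, or carry multiplicity).


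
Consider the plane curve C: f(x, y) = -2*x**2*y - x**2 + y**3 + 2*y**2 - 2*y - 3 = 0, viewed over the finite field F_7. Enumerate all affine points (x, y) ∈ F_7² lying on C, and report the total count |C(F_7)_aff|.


Affine F_7-points: {(0, 6), (2, 0), (2, 1), (2, 4), (3, 5), (4, 5), (5, 0), (5, 1), (5, 4)}; count = 9.

For each of the 49 pairs (x, y) ∈ F_7², evaluate f(x, y) mod 7. Record the zeros.
  x = 0: [0↦4, 1↦5, 2↦2, 3↦1, 4↦1, 5↦1, 6↦0]  zeros at y ∈ {6}
  x = 1: [0↦3, 1↦2, 2↦4, 3↦1, 4↦6, 5↦4, 6↦1]  zeros at y ∈ ∅
  x = 2: [0↦0, 1↦0, 2↦3, 3↦1, 4↦0, 5↦6, 6↦4]  zeros at y ∈ {0, 1, 4}
  x = 3: [0↦2, 1↦6, 2↦6, 3↦1, 4↦4, 5↦0, 6↦2]  zeros at y ∈ {5}
  x = 4: [0↦2, 1↦6, 2↦6, 3↦1, 4↦4, 5↦0, 6↦2]  zeros at y ∈ {5}
  x = 5: [0↦0, 1↦0, 2↦3, 3↦1, 4↦0, 5↦6, 6↦4]  zeros at y ∈ {0, 1, 4}
  x = 6: [0↦3, 1↦2, 2↦4, 3↦1, 4↦6, 5↦4, 6↦1]  zeros at y ∈ ∅
Collecting zeros: affine points = {(0, 6), (2, 0), (2, 1), (2, 4), (3, 5), (4, 5), (5, 0), (5, 1), (5, 4)}.
Total count |C(F_7)_aff| = 9.


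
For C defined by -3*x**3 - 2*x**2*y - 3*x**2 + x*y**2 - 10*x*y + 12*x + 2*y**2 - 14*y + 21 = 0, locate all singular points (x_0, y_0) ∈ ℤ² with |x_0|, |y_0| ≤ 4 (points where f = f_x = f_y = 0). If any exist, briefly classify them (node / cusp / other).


Singular points: {(-1, 3)}; classification: cusp.

Compute partial derivatives:
  f_x = -9*x**2 - 4*x*y - 6*x + y**2 - 10*y + 12.
  f_y = -2*x**2 + 2*x*y - 10*x + 4*y - 14.
Scan x_0 ∈ {−4, ..., 4}. For each x_0, f_y(x_0, y) is a polynomial in y; find its integer roots y ∈ {−4, ..., 4}, then test f_x and f at those candidates.
  x = -4: f_y(-4, y) = -4*y - 6; no integer root y with |y| ≤ 4.
  x = -3: f_y(-3, y) = -2*y - 2; vanishes at y ∈ {-1}. (-3, -1): f_x = -52 ≠ 0.
  x = -2: f_y(-2, y) = -2; no integer root y with |y| ≤ 4.
  x = -1: f_y(-1, y) = 2*y - 6; vanishes at y ∈ {3}. (-1, 3): f_x = 0, f = 0 — SINGULAR.
  x = 0: f_y(0, y) = 4*y - 14; no integer root y with |y| ≤ 4.
  x = 1: f_y(1, y) = 6*y - 26; no integer root y with |y| ≤ 4.
  x = 2: f_y(2, y) = 8*y - 42; no integer root y with |y| ≤ 4.
  x = 3: f_y(3, y) = 10*y - 62; no integer root y with |y| ≤ 4.
  x = 4: f_y(4, y) = 12*y - 86; no integer root y with |y| ≤ 4.
Only singular point on the grid: (-1, 3).
Classify: substitute x = -1 + u, y = 3 + v and expand: f = -3*u**3 - 2*u**2*v + u*v**2 + v**2.
No constant or linear terms (consistent with a singular point). Quadratic part: v**2. Cubic part: -3*u**3 - 2*u**2*v + u*v**2.
The quadratic part v**2 is a perfect square, so there is a single (double) tangent line v = 0, i.e. y = 3. Restricting the cubic part to that line (v = 0) leaves -3*u**3 ≠ 0, so f is not divisible by v and the branch is v² ≈ 3*u**3 to lowest order — this is a cusp.
Classification: cusp.


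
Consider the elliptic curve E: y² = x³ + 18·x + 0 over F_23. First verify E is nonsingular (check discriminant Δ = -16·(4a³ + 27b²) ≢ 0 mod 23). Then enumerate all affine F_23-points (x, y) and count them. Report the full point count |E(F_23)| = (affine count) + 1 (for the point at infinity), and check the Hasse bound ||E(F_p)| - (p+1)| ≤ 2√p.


Affine points = {(0, 0), (3, 9), (3, 14), (5, 10), (5, 13), (6, 5), (6, 18), (7, 3), (7, 20), (8, 9), (8, 14), (12, 9), (12, 14), (13, 4), (13, 19), (14, 11), (14, 12), (19, 5), (19, 18), (21, 5), (21, 18), (22, 2), (22, 21)}; affine count = 23; |E(F_23)| = 24.

Discriminant check: Δ ∝ 4a³ + 27b² = 4·18³ + 27·0² = 4·5832 + 27·0 ≡ 6 (mod 23). Nonzero ⇒ E is nonsingular.
For each x ∈ F_23, compute rhs = x³ + 18·x + 0 mod 23, then count y ∈ F_23 with y² ≡ rhs.
  x = 0: rhs = 0, matching y values: 0 (1 points).
  x = 1: rhs = 19, matching y values: none (0 points).
  x = 2: rhs = 21, matching y values: none (0 points).
  x = 3: rhs = 12, matching y values: 9, 14 (2 points).
  x = 4: rhs = 21, matching y values: none (0 points).
  x = 5: rhs = 8, matching y values: 10, 13 (2 points).
  x = 6: rhs = 2, matching y values: 5, 18 (2 points).
  x = 7: rhs = 9, matching y values: 3, 20 (2 points).
  x = 8: rhs = 12, matching y values: 9, 14 (2 points).
  x = 9: rhs = 17, matching y values: none (0 points).
  x = 10: rhs = 7, matching y values: none (0 points).
  x = 11: rhs = 11, matching y values: none (0 points).
  x = 12: rhs = 12, matching y values: 9, 14 (2 points).
  x = 13: rhs = 16, matching y values: 4, 19 (2 points).
  x = 14: rhs = 6, matching y values: 11, 12 (2 points).
  x = 15: rhs = 11, matching y values: none (0 points).
  x = 16: rhs = 14, matching y values: none (0 points).
  x = 17: rhs = 21, matching y values: none (0 points).
  x = 18: rhs = 15, matching y values: none (0 points).
  x = 19: rhs = 2, matching y values: 5, 18 (2 points).
  x = 20: rhs = 11, matching y values: none (0 points).
  x = 21: rhs = 2, matching y values: 5, 18 (2 points).
  x = 22: rhs = 4, matching y values: 2, 21 (2 points).
Total affine count: 23.
Full point count |E(F_23)| = 23 + 1 = 24.
Hasse bound: |24 − (23+1)| = |0| = 0 ≤ 2√23 ≈ 9.5917 ✓.


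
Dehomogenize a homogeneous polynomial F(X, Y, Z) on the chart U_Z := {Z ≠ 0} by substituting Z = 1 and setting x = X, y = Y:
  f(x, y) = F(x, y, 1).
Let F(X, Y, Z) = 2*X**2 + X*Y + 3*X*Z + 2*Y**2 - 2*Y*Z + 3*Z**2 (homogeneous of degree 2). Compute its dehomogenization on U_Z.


f(x, y) = 2*x**2 + x*y + 3*x + 2*y**2 - 2*y + 3

On U_Z we set Z = 1. Each monomial c·X^i·Y^j·Z^k in F becomes c·x^i·y^j·1^k = c·x^i·y^j.
Substituting Z = 1: F(X, Y, 1) = 2*x**2 + x*y + 3*x + 2*y**2 - 2*y + 3.
Note: deg(f) ≤ deg(F) = 2; strict inequality happens when F is divisible by Z (lost terms).


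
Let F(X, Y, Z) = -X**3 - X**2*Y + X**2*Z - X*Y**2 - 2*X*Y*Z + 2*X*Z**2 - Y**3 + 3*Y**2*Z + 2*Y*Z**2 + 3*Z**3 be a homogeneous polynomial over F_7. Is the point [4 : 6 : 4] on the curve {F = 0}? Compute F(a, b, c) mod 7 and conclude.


F(4,6,4) ≡ 2 (mod 7); P is NOT on the curve.

Evaluate F(4, 6, 4) term-by-term (mod 7).
  -X**3 ↦ -1·64·1·1 = -64
  -X**2*Y ↦ -1·16·6·1 = -96
  X**2*Z ↦ 1·16·1·4 = 64
  -X*Y**2 ↦ -1·4·36·1 = -144
  -2*X*Y*Z ↦ -2·4·6·4 = -192
  2*X*Z**2 ↦ 2·4·1·16 = 128
  -Y**3 ↦ -1·1·216·1 = -216
  3*Y**2*Z ↦ 3·1·36·4 = 432
  2*Y*Z**2 ↦ 2·1·6·16 = 192
  3*Z**3 ↦ 3·1·1·64 = 192
Sum: F(4, 6, 4) = (-64) + (-96) + (64) + (-144) + (-192) + (128) + (-216) + (432) + (192) + (192) = 296.
Reducing mod 7: 296 ≡ 2 (mod 7).
Since F(a, b, c) ≡ 2 ≠ 0 (mod 7), P does NOT lie on the curve.


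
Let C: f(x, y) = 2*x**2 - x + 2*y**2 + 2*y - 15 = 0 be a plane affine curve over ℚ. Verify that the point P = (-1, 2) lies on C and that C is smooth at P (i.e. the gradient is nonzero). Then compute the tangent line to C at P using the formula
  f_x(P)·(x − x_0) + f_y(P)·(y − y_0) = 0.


Tangent line at P: -5*x + 10*y - 25 = 0.

Step 1: f(-1, 2) = 0, so P lies on C.
Step 2: partial derivatives
  f_x(x, y) = 4*x - 1, f_y(x, y) = 4*y + 2.
  f_x(P) = -5, f_y(P) = 10 (gradient nonzero, so P is smooth).
Step 3: tangent line at P: -5·(x − -1) + 10·(y − 2) = 0.
Expanding: -5*x + 10*y - 25 = 0.


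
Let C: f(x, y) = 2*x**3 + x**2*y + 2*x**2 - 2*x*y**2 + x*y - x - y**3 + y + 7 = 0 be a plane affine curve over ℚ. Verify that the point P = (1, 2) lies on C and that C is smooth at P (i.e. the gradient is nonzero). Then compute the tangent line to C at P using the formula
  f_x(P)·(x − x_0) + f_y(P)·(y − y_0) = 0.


Tangent line at P: 7*x - 17*y + 27 = 0.

Step 1: f(1, 2) = 0, so P lies on C.
Step 2: partial derivatives
  f_x(x, y) = 6*x**2 + 2*x*y + 4*x - 2*y**2 + y - 1, f_y(x, y) = x**2 - 4*x*y + x - 3*y**2 + 1.
  f_x(P) = 7, f_y(P) = -17 (gradient nonzero, so P is smooth).
Step 3: tangent line at P: 7·(x − 1) + -17·(y − 2) = 0.
Expanding: 7*x - 17*y + 27 = 0.


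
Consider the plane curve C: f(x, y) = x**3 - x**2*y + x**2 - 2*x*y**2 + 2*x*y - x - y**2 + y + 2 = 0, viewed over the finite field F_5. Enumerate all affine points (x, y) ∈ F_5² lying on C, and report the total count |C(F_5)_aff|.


Affine F_5-points: {(0, 2), (0, 4), (1, 2), (2, 3), (3, 0), (3, 4)}; count = 6.

For each of the 25 pairs (x, y) ∈ F_5², evaluate f(x, y) mod 5. Record the zeros.
  x = 0: [0↦2, 1↦2, 2↦0, 3↦1, 4↦0]  zeros at y ∈ {2, 4}
  x = 1: [0↦3, 1↦2, 2↦0, 3↦2, 4↦3]  zeros at y ∈ {2}
  x = 2: [0↦2, 1↦3, 2↦4, 3↦0, 4↦1]  zeros at y ∈ {3}
  x = 3: [0↦0, 1↦1, 2↦3, 3↦1, 4↦0]  zeros at y ∈ {0, 4}
  x = 4: [0↦3, 1↦2, 2↦3, 3↦1, 4↦1]  zeros at y ∈ ∅
Collecting zeros: affine points = {(0, 2), (0, 4), (1, 2), (2, 3), (3, 0), (3, 4)}.
Total count |C(F_5)_aff| = 6.


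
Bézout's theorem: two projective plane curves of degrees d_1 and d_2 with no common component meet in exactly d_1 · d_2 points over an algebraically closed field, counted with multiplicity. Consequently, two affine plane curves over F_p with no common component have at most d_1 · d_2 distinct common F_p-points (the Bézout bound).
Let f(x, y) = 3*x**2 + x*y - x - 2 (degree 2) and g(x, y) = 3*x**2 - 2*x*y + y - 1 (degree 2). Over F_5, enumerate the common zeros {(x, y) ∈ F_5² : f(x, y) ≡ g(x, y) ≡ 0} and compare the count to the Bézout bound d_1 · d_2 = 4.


Common zeros: ∅; count = 0; Bézout bound = 4.

deg(f) = 2, deg(g) = 2, so Bézout bound = 4.
Scan x ∈ F_5. For each x, list the y ∈ F_5 with f(x, y) ≡ 0 and those with g(x, y) ≡ 0 (mod 5); the common zeros in that column are the intersection.
  x = 0: f ≡ 0 at y ∈ ∅; g ≡ 0 at y ∈ {1}; common: ∅.
  x = 1: f ≡ 0 at y ∈ {0}; g ≡ 0 at y ∈ {2}; common: ∅.
  x = 2: f ≡ 0 at y ∈ {1}; g ≡ 0 at y ∈ {2}; common: ∅.
  x = 3: f ≡ 0 at y ∈ {1}; g ≡ 0 at y ∈ ∅; common: ∅.
  x = 4: f ≡ 0 at y ∈ {2}; g ≡ 0 at y ∈ {1}; common: ∅.
Collecting: common zeros = ∅, so the count is 0.
Comparison with the Bézout bound: 0 ≤ 4 = deg(f)·deg(g), as expected for curves with no common component (the affine F_5-count falls short of the bound because intersections may lie at infinity, over extension fields, or carry multiplicity).
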